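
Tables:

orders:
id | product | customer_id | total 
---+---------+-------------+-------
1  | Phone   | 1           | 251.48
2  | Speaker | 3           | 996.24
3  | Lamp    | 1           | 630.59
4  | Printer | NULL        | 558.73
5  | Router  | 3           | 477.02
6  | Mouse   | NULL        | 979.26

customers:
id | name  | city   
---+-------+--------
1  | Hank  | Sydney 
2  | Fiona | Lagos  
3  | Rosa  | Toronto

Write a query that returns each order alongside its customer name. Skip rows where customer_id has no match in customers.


INNER JOIN keeps only orders rows whose customer_id matches an id in customers. Walk through each order:
  - order 1 (Phone): customer_id=1 -> matches Hank
  - order 2 (Speaker): customer_id=3 -> matches Rosa
  - order 3 (Lamp): customer_id=1 -> matches Hank
  - order 4 (Printer): customer_id=NULL, no match -> dropped
  - order 5 (Router): customer_id=3 -> matches Rosa
  - order 6 (Mouse): customer_id=NULL, no match -> dropped
So 2 of 6 rows are dropped.

SQL:
SELECT a.product, b.name AS customer
FROM orders a
INNER JOIN customers b ON a.customer_id = b.id

Result:
product | customer
--------+---------
Phone   | Hank    
Speaker | Rosa    
Lamp    | Hank    
Router  | Rosa    


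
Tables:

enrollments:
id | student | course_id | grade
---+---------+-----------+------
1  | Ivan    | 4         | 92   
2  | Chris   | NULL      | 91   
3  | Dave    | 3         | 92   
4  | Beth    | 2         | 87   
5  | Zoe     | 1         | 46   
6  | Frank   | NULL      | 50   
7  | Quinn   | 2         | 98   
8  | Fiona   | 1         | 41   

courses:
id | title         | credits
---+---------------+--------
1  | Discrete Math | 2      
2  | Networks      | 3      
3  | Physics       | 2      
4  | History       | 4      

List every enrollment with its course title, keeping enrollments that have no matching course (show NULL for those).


LEFT JOIN keeps every row from enrollments (the left table); where course_id has no match in courses, the course columns become NULL. Walk through each enrollment:
  - enrollment 1 (Ivan): course_id=4 -> matches History
  - enrollment 2 (Chris): course_id=NULL, no match -> kept with NULL
  - enrollment 3 (Dave): course_id=3 -> matches Physics
  - enrollment 4 (Beth): course_id=2 -> matches Networks
  - enrollment 5 (Zoe): course_id=1 -> matches Discrete Math
  - enrollment 6 (Frank): course_id=NULL, no match -> kept with NULL
  - enrollment 7 (Quinn): course_id=2 -> matches Networks
  - enrollment 8 (Fiona): course_id=1 -> matches Discrete Math
All 8 rows appear; 2 have NULL course.

SQL:
SELECT a.student, b.title AS course
FROM enrollments a
LEFT JOIN courses b ON a.course_id = b.id

Result:
student | course       
--------+--------------
Ivan    | History      
Chris   | NULL         
Dave    | Physics      
Beth    | Networks     
Zoe     | Discrete Math
Frank   | NULL         
Quinn   | Networks     
Fiona   | Discrete Math


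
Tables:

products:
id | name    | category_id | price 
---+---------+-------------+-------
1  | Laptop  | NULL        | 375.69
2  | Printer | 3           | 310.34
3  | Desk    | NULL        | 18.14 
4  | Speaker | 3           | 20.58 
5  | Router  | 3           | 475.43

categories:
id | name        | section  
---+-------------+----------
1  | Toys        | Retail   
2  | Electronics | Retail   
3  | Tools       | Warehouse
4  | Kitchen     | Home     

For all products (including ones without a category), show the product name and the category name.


LEFT JOIN keeps every row from products (the left table); where category_id has no match in categories, the category columns become NULL. Walk through each product:
  - product 1 (Laptop): category_id=NULL, no match -> kept with NULL
  - product 2 (Printer): category_id=3 -> matches Tools
  - product 3 (Desk): category_id=NULL, no match -> kept with NULL
  - product 4 (Speaker): category_id=3 -> matches Tools
  - product 5 (Router): category_id=3 -> matches Tools
All 5 rows appear; 2 have NULL category.

SQL:
SELECT a.name, b.name AS category
FROM products a
LEFT JOIN categories b ON a.category_id = b.id

Result:
name    | category
--------+---------
Laptop  | NULL    
Printer | Tools   
Desk    | NULL    
Speaker | Tools   
Router  | Tools   


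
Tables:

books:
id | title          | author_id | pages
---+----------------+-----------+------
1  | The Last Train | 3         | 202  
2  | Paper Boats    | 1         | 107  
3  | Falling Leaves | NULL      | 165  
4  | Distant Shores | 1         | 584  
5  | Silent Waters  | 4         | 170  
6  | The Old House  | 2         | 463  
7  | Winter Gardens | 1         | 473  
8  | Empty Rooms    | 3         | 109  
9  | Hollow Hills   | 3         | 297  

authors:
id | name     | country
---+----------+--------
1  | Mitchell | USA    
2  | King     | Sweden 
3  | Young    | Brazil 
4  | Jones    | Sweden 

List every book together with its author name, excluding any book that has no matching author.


INNER JOIN keeps only books rows whose author_id matches an id in authors. Walk through each book:
  - book 1 (The Last Train): author_id=3 -> matches Young
  - book 2 (Paper Boats): author_id=1 -> matches Mitchell
  - book 3 (Falling Leaves): author_id=NULL, no match -> dropped
  - book 4 (Distant Shores): author_id=1 -> matches Mitchell
  - book 5 (Silent Waters): author_id=4 -> matches Jones
  - book 6 (The Old House): author_id=2 -> matches King
  - book 7 (Winter Gardens): author_id=1 -> matches Mitchell
  - book 8 (Empty Rooms): author_id=3 -> matches Young
  - book 9 (Hollow Hills): author_id=3 -> matches Young
So 1 of 9 rows is dropped.

SQL:
SELECT a.title, b.name AS author
FROM books a
INNER JOIN authors b ON a.author_id = b.id

Result:
title          | author  
---------------+---------
The Last Train | Young   
Paper Boats    | Mitchell
Distant Shores | Mitchell
Silent Waters  | Jones   
The Old House  | King    
Winter Gardens | Mitchell
Empty Rooms    | Young   
Hollow Hills   | Young   


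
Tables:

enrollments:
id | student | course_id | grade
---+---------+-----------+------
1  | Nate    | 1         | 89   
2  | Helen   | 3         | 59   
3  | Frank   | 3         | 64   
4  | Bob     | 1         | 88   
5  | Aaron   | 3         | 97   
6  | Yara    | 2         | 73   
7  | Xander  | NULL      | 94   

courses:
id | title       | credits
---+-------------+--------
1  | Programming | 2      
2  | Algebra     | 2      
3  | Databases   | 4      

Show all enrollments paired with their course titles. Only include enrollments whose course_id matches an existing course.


INNER JOIN keeps only enrollments rows whose course_id matches an id in courses. Walk through each enrollment:
  - enrollment 1 (Nate): course_id=1 -> matches Programming
  - enrollment 2 (Helen): course_id=3 -> matches Databases
  - enrollment 3 (Frank): course_id=3 -> matches Databases
  - enrollment 4 (Bob): course_id=1 -> matches Programming
  - enrollment 5 (Aaron): course_id=3 -> matches Databases
  - enrollment 6 (Yara): course_id=2 -> matches Algebra
  - enrollment 7 (Xander): course_id=NULL, no match -> dropped
So 1 of 7 rows is dropped.

SQL:
SELECT a.student, b.title AS course
FROM enrollments a
INNER JOIN courses b ON a.course_id = b.id

Result:
student | course     
--------+------------
Nate    | Programming
Helen   | Databases  
Frank   | Databases  
Bob     | Programming
Aaron   | Databases  
Yara    | Algebra    


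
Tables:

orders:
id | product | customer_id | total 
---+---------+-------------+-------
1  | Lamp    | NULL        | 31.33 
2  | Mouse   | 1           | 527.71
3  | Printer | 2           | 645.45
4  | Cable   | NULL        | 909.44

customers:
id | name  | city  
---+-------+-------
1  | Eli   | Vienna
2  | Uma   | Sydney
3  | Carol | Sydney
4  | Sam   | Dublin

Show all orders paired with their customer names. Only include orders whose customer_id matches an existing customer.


INNER JOIN keeps only orders rows whose customer_id matches an id in customers. Walk through each order:
  - order 1 (Lamp): customer_id=NULL, no match -> dropped
  - order 2 (Mouse): customer_id=1 -> matches Eli
  - order 3 (Printer): customer_id=2 -> matches Uma
  - order 4 (Cable): customer_id=NULL, no match -> dropped
So 2 of 4 rows are dropped.

SQL:
SELECT a.product, b.name AS customer
FROM orders a
INNER JOIN customers b ON a.customer_id = b.id

Result:
product | customer
--------+---------
Mouse   | Eli     
Printer | Uma     


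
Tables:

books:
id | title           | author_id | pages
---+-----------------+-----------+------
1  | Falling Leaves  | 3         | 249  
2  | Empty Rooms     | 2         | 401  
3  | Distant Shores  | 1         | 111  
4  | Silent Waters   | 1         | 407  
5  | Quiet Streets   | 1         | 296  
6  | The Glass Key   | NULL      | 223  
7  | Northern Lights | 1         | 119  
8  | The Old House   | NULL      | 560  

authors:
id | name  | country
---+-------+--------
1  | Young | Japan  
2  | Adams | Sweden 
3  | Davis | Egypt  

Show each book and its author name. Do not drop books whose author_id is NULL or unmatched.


LEFT JOIN keeps every row from books (the left table); where author_id has no match in authors, the author columns become NULL. Walk through each book:
  - book 1 (Falling Leaves): author_id=3 -> matches Davis
  - book 2 (Empty Rooms): author_id=2 -> matches Adams
  - book 3 (Distant Shores): author_id=1 -> matches Young
  - book 4 (Silent Waters): author_id=1 -> matches Young
  - book 5 (Quiet Streets): author_id=1 -> matches Young
  - book 6 (The Glass Key): author_id=NULL, no match -> kept with NULL
  - book 7 (Northern Lights): author_id=1 -> matches Young
  - book 8 (The Old House): author_id=NULL, no match -> kept with NULL
All 8 rows appear; 2 have NULL author.

SQL:
SELECT a.title, b.name AS author
FROM books a
LEFT JOIN authors b ON a.author_id = b.id

Result:
title           | author
----------------+-------
Falling Leaves  | Davis 
Empty Rooms     | Adams 
Distant Shores  | Young 
Silent Waters   | Young 
Quiet Streets   | Young 
The Glass Key   | NULL  
Northern Lights | Young 
The Old House   | NULL  


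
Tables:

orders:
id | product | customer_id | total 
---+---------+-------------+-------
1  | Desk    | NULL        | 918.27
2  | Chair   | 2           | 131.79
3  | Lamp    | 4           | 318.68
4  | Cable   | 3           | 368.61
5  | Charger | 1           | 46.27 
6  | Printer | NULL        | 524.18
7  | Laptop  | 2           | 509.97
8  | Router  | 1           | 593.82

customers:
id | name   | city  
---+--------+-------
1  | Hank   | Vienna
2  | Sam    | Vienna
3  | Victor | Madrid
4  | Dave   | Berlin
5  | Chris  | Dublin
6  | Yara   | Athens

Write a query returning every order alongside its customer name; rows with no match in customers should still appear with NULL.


LEFT JOIN keeps every row from orders (the left table); where customer_id has no match in customers, the customer columns become NULL. Walk through each order:
  - order 1 (Desk): customer_id=NULL, no match -> kept with NULL
  - order 2 (Chair): customer_id=2 -> matches Sam
  - order 3 (Lamp): customer_id=4 -> matches Dave
  - order 4 (Cable): customer_id=3 -> matches Victor
  - order 5 (Charger): customer_id=1 -> matches Hank
  - order 6 (Printer): customer_id=NULL, no match -> kept with NULL
  - order 7 (Laptop): customer_id=2 -> matches Sam
  - order 8 (Router): customer_id=1 -> matches Hank
All 8 rows appear; 2 have NULL customer.

SQL:
SELECT a.product, b.name AS customer
FROM orders a
LEFT JOIN customers b ON a.customer_id = b.id

Result:
product | customer
--------+---------
Desk    | NULL    
Chair   | Sam     
Lamp    | Dave    
Cable   | Victor  
Charger | Hank    
Printer | NULL    
Laptop  | Sam     
Router  | Hank    


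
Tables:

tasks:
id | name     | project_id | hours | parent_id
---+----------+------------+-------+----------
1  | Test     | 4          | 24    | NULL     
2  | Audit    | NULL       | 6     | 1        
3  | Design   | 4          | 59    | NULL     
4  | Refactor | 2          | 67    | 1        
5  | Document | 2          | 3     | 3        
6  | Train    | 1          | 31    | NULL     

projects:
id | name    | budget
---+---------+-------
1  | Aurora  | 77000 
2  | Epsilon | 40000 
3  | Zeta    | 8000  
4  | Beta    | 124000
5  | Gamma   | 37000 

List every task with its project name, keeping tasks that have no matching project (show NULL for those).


LEFT JOIN keeps every row from tasks (the left table); where project_id has no match in projects, the project columns become NULL. Walk through each task:
  - task 1 (Test): project_id=4 -> matches Beta
  - task 2 (Audit): project_id=NULL, no match -> kept with NULL
  - task 3 (Design): project_id=4 -> matches Beta
  - task 4 (Refactor): project_id=2 -> matches Epsilon
  - task 5 (Document): project_id=2 -> matches Epsilon
  - task 6 (Train): project_id=1 -> matches Aurora
All 6 rows appear; 1 has NULL project.

SQL:
SELECT a.name, b.name AS project
FROM tasks a
LEFT JOIN projects b ON a.project_id = b.id

Result:
name     | project
---------+--------
Test     | Beta   
Audit    | NULL   
Design   | Beta   
Refactor | Epsilon
Document | Epsilon
Train    | Aurora 


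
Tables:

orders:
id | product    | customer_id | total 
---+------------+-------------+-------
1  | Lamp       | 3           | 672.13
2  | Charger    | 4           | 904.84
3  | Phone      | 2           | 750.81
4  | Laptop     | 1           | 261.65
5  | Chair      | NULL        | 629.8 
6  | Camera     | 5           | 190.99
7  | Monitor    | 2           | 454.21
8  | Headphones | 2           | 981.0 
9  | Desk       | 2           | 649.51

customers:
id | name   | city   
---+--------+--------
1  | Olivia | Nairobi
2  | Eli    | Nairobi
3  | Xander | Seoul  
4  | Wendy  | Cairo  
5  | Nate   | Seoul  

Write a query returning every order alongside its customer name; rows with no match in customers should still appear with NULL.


LEFT JOIN keeps every row from orders (the left table); where customer_id has no match in customers, the customer columns become NULL. Walk through each order:
  - order 1 (Lamp): customer_id=3 -> matches Xander
  - order 2 (Charger): customer_id=4 -> matches Wendy
  - order 3 (Phone): customer_id=2 -> matches Eli
  - order 4 (Laptop): customer_id=1 -> matches Olivia
  - order 5 (Chair): customer_id=NULL, no match -> kept with NULL
  - order 6 (Camera): customer_id=5 -> matches Nate
  - order 7 (Monitor): customer_id=2 -> matches Eli
  - order 8 (Headphones): customer_id=2 -> matches Eli
  - order 9 (Desk): customer_id=2 -> matches Eli
All 9 rows appear; 1 has NULL customer.

SQL:
SELECT a.product, b.name AS customer
FROM orders a
LEFT JOIN customers b ON a.customer_id = b.id

Result:
product    | customer
-----------+---------
Lamp       | Xander  
Charger    | Wendy   
Phone      | Eli     
Laptop     | Olivia  
Chair      | NULL    
Camera     | Nate    
Monitor    | Eli     
Headphones | Eli     
Desk       | Eli     


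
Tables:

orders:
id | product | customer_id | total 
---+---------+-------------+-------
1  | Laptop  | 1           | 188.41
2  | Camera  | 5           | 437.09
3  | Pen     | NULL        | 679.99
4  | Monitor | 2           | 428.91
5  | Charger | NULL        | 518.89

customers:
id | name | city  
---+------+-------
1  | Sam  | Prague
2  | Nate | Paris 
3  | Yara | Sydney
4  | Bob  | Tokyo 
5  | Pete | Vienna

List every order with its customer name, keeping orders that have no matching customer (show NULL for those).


LEFT JOIN keeps every row from orders (the left table); where customer_id has no match in customers, the customer columns become NULL. Walk through each order:
  - order 1 (Laptop): customer_id=1 -> matches Sam
  - order 2 (Camera): customer_id=5 -> matches Pete
  - order 3 (Pen): customer_id=NULL, no match -> kept with NULL
  - order 4 (Monitor): customer_id=2 -> matches Nate
  - order 5 (Charger): customer_id=NULL, no match -> kept with NULL
All 5 rows appear; 2 have NULL customer.

SQL:
SELECT a.product, b.name AS customer
FROM orders a
LEFT JOIN customers b ON a.customer_id = b.id

Result:
product | customer
--------+---------
Laptop  | Sam     
Camera  | Pete    
Pen     | NULL    
Monitor | Nate    
Charger | NULL    


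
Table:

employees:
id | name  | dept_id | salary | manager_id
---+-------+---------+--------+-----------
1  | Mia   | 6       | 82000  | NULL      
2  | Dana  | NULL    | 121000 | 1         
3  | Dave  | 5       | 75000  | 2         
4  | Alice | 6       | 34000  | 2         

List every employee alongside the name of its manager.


This is a self-join: employees is joined to a second copy of itself, matching each row's manager_id to another row's id. Use LEFT JOIN so rows with manager_id=NULL are kept.
  - employee 1 (Mia): manager_id=NULL -> NULL
  - employee 2 (Dana): manager_id=1 -> Mia
  - employee 3 (Dave): manager_id=2 -> Dana
  - employee 4 (Alice): manager_id=2 -> Dana

SQL:
SELECT a.name AS item, b.name AS manager
FROM employees a
LEFT JOIN employees b ON a.manager_id = b.id

Result:
item  | manager
------+--------
Mia   | NULL   
Dana  | Mia    
Dave  | Dana   
Alice | Dana   


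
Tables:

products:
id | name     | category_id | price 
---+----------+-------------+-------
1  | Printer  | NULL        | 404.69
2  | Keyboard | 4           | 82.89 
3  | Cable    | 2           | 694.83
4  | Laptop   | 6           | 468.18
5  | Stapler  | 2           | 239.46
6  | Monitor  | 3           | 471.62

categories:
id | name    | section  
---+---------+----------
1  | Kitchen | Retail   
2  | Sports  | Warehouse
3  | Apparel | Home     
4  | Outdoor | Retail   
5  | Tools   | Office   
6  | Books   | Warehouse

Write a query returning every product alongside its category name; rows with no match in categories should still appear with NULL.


LEFT JOIN keeps every row from products (the left table); where category_id has no match in categories, the category columns become NULL. Walk through each product:
  - product 1 (Printer): category_id=NULL, no match -> kept with NULL
  - product 2 (Keyboard): category_id=4 -> matches Outdoor
  - product 3 (Cable): category_id=2 -> matches Sports
  - product 4 (Laptop): category_id=6 -> matches Books
  - product 5 (Stapler): category_id=2 -> matches Sports
  - product 6 (Monitor): category_id=3 -> matches Apparel
All 6 rows appear; 1 has NULL category.

SQL:
SELECT a.name, b.name AS category
FROM products a
LEFT JOIN categories b ON a.category_id = b.id

Result:
name     | category
---------+---------
Printer  | NULL    
Keyboard | Outdoor 
Cable    | Sports  
Laptop   | Books   
Stapler  | Sports  
Monitor  | Apparel 


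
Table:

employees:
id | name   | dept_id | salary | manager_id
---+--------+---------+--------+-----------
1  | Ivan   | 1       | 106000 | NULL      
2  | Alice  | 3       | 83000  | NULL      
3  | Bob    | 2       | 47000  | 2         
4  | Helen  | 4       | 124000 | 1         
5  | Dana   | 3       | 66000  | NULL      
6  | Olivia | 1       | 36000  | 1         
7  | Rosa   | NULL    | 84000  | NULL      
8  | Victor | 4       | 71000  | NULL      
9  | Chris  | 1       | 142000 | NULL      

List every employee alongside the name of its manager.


This is a self-join: employees is joined to a second copy of itself, matching each row's manager_id to another row's id. Use LEFT JOIN so rows with manager_id=NULL are kept.
  - employee 1 (Ivan): manager_id=NULL -> NULL
  - employee 2 (Alice): manager_id=NULL -> NULL
  - employee 3 (Bob): manager_id=2 -> Alice
  - employee 4 (Helen): manager_id=1 -> Ivan
  - employee 5 (Dana): manager_id=NULL -> NULL
  - employee 6 (Olivia): manager_id=1 -> Ivan
  - employee 7 (Rosa): manager_id=NULL -> NULL
  - employee 8 (Victor): manager_id=NULL -> NULL
  - employee 9 (Chris): manager_id=NULL -> NULL

SQL:
SELECT a.name AS item, b.name AS manager
FROM employees a
LEFT JOIN employees b ON a.manager_id = b.id

Result:
item   | manager
-------+--------
Ivan   | NULL   
Alice  | NULL   
Bob    | Alice  
Helen  | Ivan   
Dana   | NULL   
Olivia | Ivan   
Rosa   | NULL   
Victor | NULL   
Chris  | NULL   


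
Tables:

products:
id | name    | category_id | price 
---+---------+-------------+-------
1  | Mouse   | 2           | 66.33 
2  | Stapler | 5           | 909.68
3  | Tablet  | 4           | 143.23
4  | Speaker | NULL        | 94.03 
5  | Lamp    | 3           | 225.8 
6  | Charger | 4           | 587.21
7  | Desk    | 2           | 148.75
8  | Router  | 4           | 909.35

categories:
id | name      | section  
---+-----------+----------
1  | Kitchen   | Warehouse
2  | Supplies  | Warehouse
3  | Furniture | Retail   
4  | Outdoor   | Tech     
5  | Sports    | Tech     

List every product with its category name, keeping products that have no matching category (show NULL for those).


LEFT JOIN keeps every row from products (the left table); where category_id has no match in categories, the category columns become NULL. Walk through each product:
  - product 1 (Mouse): category_id=2 -> matches Supplies
  - product 2 (Stapler): category_id=5 -> matches Sports
  - product 3 (Tablet): category_id=4 -> matches Outdoor
  - product 4 (Speaker): category_id=NULL, no match -> kept with NULL
  - product 5 (Lamp): category_id=3 -> matches Furniture
  - product 6 (Charger): category_id=4 -> matches Outdoor
  - product 7 (Desk): category_id=2 -> matches Supplies
  - product 8 (Router): category_id=4 -> matches Outdoor
All 8 rows appear; 1 has NULL category.

SQL:
SELECT a.name, b.name AS category
FROM products a
LEFT JOIN categories b ON a.category_id = b.id

Result:
name    | category 
--------+----------
Mouse   | Supplies 
Stapler | Sports   
Tablet  | Outdoor  
Speaker | NULL     
Lamp    | Furniture
Charger | Outdoor  
Desk    | Supplies 
Router  | Outdoor  


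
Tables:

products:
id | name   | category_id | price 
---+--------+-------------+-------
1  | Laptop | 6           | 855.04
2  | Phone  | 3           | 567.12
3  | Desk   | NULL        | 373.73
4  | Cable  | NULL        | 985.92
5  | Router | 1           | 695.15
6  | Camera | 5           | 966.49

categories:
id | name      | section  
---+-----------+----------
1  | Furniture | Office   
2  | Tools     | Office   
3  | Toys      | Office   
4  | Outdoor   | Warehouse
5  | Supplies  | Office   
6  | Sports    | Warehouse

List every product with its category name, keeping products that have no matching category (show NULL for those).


LEFT JOIN keeps every row from products (the left table); where category_id has no match in categories, the category columns become NULL. Walk through each product:
  - product 1 (Laptop): category_id=6 -> matches Sports
  - product 2 (Phone): category_id=3 -> matches Toys
  - product 3 (Desk): category_id=NULL, no match -> kept with NULL
  - product 4 (Cable): category_id=NULL, no match -> kept with NULL
  - product 5 (Router): category_id=1 -> matches Furniture
  - product 6 (Camera): category_id=5 -> matches Supplies
All 6 rows appear; 2 have NULL category.

SQL:
SELECT a.name, b.name AS category
FROM products a
LEFT JOIN categories b ON a.category_id = b.id

Result:
name   | category 
-------+----------
Laptop | Sports   
Phone  | Toys     
Desk   | NULL     
Cable  | NULL     
Router | Furniture
Camera | Supplies 


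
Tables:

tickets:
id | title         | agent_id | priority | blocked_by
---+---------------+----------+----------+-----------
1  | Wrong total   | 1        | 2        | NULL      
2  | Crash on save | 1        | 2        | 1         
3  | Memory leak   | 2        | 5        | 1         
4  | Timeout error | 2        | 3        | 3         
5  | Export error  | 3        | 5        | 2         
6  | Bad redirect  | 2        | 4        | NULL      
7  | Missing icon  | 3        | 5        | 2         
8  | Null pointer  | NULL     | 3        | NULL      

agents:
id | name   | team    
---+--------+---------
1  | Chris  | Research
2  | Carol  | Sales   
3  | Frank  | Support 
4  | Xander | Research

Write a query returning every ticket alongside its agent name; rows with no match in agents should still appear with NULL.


LEFT JOIN keeps every row from tickets (the left table); where agent_id has no match in agents, the agent columns become NULL. Walk through each ticket:
  - ticket 1 (Wrong total): agent_id=1 -> matches Chris
  - ticket 2 (Crash on save): agent_id=1 -> matches Chris
  - ticket 3 (Memory leak): agent_id=2 -> matches Carol
  - ticket 4 (Timeout error): agent_id=2 -> matches Carol
  - ticket 5 (Export error): agent_id=3 -> matches Frank
  - ticket 6 (Bad redirect): agent_id=2 -> matches Carol
  - ticket 7 (Missing icon): agent_id=3 -> matches Frank
  - ticket 8 (Null pointer): agent_id=NULL, no match -> kept with NULL
All 8 rows appear; 1 has NULL agent.

SQL:
SELECT a.title, b.name AS agent
FROM tickets a
LEFT JOIN agents b ON a.agent_id = b.id

Result:
title         | agent
--------------+------
Wrong total   | Chris
Crash on save | Chris
Memory leak   | Carol
Timeout error | Carol
Export error  | Frank
Bad redirect  | Carol
Missing icon  | Frank
Null pointer  | NULL 


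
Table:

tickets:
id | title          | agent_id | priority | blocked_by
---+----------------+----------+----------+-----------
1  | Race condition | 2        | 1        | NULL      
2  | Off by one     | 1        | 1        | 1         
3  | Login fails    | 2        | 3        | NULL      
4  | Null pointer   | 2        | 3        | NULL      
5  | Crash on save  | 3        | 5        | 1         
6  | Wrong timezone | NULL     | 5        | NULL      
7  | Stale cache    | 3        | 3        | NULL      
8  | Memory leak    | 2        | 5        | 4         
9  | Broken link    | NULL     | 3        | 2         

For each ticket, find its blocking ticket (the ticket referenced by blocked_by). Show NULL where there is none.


This is a self-join: tickets is joined to a second copy of itself, matching each row's blocked_by to another row's id. Use LEFT JOIN so rows with blocked_by=NULL are kept.
  - ticket 1 (Race condition): blocked_by=NULL -> NULL
  - ticket 2 (Off by one): blocked_by=1 -> Race condition
  - ticket 3 (Login fails): blocked_by=NULL -> NULL
  - ticket 4 (Null pointer): blocked_by=NULL -> NULL
  - ticket 5 (Crash on save): blocked_by=1 -> Race condition
  - ticket 6 (Wrong timezone): blocked_by=NULL -> NULL
  - ticket 7 (Stale cache): blocked_by=NULL -> NULL
  - ticket 8 (Memory leak): blocked_by=4 -> Null pointer
  - ticket 9 (Broken link): blocked_by=2 -> Off by one

SQL:
SELECT a.title AS item, b.title AS blocked_by
FROM tickets a
LEFT JOIN tickets b ON a.blocked_by = b.id

Result:
item           | blocked_by    
---------------+---------------
Race condition | NULL          
Off by one     | Race condition
Login fails    | NULL          
Null pointer   | NULL          
Crash on save  | Race condition
Wrong timezone | NULL          
Stale cache    | NULL          
Memory leak    | Null pointer  
Broken link    | Off by one    


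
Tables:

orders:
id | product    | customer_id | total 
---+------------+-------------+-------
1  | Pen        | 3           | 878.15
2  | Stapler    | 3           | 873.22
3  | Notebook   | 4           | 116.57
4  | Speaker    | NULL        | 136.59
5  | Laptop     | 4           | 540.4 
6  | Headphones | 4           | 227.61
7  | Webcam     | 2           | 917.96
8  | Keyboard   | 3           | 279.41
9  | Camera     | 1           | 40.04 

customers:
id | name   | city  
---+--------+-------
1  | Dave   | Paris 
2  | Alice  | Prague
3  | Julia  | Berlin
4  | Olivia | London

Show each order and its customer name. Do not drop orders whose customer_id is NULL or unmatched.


LEFT JOIN keeps every row from orders (the left table); where customer_id has no match in customers, the customer columns become NULL. Walk through each order:
  - order 1 (Pen): customer_id=3 -> matches Julia
  - order 2 (Stapler): customer_id=3 -> matches Julia
  - order 3 (Notebook): customer_id=4 -> matches Olivia
  - order 4 (Speaker): customer_id=NULL, no match -> kept with NULL
  - order 5 (Laptop): customer_id=4 -> matches Olivia
  - order 6 (Headphones): customer_id=4 -> matches Olivia
  - order 7 (Webcam): customer_id=2 -> matches Alice
  - order 8 (Keyboard): customer_id=3 -> matches Julia
  - order 9 (Camera): customer_id=1 -> matches Dave
All 9 rows appear; 1 has NULL customer.

SQL:
SELECT a.product, b.name AS customer
FROM orders a
LEFT JOIN customers b ON a.customer_id = b.id

Result:
product    | customer
-----------+---------
Pen        | Julia   
Stapler    | Julia   
Notebook   | Olivia  
Speaker    | NULL    
Laptop     | Olivia  
Headphones | Olivia  
Webcam     | Alice   
Keyboard   | Julia   
Camera     | Dave    


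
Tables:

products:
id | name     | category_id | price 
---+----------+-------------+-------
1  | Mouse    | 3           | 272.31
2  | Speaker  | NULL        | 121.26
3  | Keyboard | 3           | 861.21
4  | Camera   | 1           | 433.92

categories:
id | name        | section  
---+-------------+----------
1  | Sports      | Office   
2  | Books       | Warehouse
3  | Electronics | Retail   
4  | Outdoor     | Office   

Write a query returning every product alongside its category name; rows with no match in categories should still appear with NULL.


LEFT JOIN keeps every row from products (the left table); where category_id has no match in categories, the category columns become NULL. Walk through each product:
  - product 1 (Mouse): category_id=3 -> matches Electronics
  - product 2 (Speaker): category_id=NULL, no match -> kept with NULL
  - product 3 (Keyboard): category_id=3 -> matches Electronics
  - product 4 (Camera): category_id=1 -> matches Sports
All 4 rows appear; 1 has NULL category.

SQL:
SELECT a.name, b.name AS category
FROM products a
LEFT JOIN categories b ON a.category_id = b.id

Result:
name     | category   
---------+------------
Mouse    | Electronics
Speaker  | NULL       
Keyboard | Electronics
Camera   | Sports     


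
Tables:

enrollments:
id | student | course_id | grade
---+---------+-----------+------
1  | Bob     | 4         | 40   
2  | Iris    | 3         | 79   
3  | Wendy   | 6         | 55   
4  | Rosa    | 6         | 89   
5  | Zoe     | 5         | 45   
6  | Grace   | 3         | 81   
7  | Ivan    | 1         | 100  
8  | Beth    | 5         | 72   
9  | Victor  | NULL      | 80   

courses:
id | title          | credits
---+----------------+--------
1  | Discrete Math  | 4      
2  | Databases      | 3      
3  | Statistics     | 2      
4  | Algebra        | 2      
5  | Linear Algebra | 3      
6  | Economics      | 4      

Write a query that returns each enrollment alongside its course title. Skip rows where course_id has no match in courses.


INNER JOIN keeps only enrollments rows whose course_id matches an id in courses. Walk through each enrollment:
  - enrollment 1 (Bob): course_id=4 -> matches Algebra
  - enrollment 2 (Iris): course_id=3 -> matches Statistics
  - enrollment 3 (Wendy): course_id=6 -> matches Economics
  - enrollment 4 (Rosa): course_id=6 -> matches Economics
  - enrollment 5 (Zoe): course_id=5 -> matches Linear Algebra
  - enrollment 6 (Grace): course_id=3 -> matches Statistics
  - enrollment 7 (Ivan): course_id=1 -> matches Discrete Math
  - enrollment 8 (Beth): course_id=5 -> matches Linear Algebra
  - enrollment 9 (Victor): course_id=NULL, no match -> dropped
So 1 of 9 rows is dropped.

SQL:
SELECT a.student, b.title AS course
FROM enrollments a
INNER JOIN courses b ON a.course_id = b.id

Result:
student | course        
--------+---------------
Bob     | Algebra       
Iris    | Statistics    
Wendy   | Economics     
Rosa    | Economics     
Zoe     | Linear Algebra
Grace   | Statistics    
Ivan    | Discrete Math 
Beth    | Linear Algebra


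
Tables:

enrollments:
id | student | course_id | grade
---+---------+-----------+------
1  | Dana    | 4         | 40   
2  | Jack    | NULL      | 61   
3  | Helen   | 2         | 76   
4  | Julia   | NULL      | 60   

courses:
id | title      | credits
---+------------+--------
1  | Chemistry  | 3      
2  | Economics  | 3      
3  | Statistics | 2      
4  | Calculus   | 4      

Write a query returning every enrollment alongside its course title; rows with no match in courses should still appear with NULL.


LEFT JOIN keeps every row from enrollments (the left table); where course_id has no match in courses, the course columns become NULL. Walk through each enrollment:
  - enrollment 1 (Dana): course_id=4 -> matches Calculus
  - enrollment 2 (Jack): course_id=NULL, no match -> kept with NULL
  - enrollment 3 (Helen): course_id=2 -> matches Economics
  - enrollment 4 (Julia): course_id=NULL, no match -> kept with NULL
All 4 rows appear; 2 have NULL course.

SQL:
SELECT a.student, b.title AS course
FROM enrollments a
LEFT JOIN courses b ON a.course_id = b.id

Result:
student | course   
--------+----------
Dana    | Calculus 
Jack    | NULL     
Helen   | Economics
Julia   | NULL     


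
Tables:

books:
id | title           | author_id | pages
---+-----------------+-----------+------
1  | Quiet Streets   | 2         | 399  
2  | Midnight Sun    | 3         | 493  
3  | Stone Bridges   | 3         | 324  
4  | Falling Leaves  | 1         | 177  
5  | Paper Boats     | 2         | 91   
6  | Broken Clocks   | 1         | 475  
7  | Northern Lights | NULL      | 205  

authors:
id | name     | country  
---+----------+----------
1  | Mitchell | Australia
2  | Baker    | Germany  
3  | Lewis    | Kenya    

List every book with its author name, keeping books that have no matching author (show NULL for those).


LEFT JOIN keeps every row from books (the left table); where author_id has no match in authors, the author columns become NULL. Walk through each book:
  - book 1 (Quiet Streets): author_id=2 -> matches Baker
  - book 2 (Midnight Sun): author_id=3 -> matches Lewis
  - book 3 (Stone Bridges): author_id=3 -> matches Lewis
  - book 4 (Falling Leaves): author_id=1 -> matches Mitchell
  - book 5 (Paper Boats): author_id=2 -> matches Baker
  - book 6 (Broken Clocks): author_id=1 -> matches Mitchell
  - book 7 (Northern Lights): author_id=NULL, no match -> kept with NULL
All 7 rows appear; 1 has NULL author.

SQL:
SELECT a.title, b.name AS author
FROM books a
LEFT JOIN authors b ON a.author_id = b.id

Result:
title           | author  
----------------+---------
Quiet Streets   | Baker   
Midnight Sun    | Lewis   
Stone Bridges   | Lewis   
Falling Leaves  | Mitchell
Paper Boats     | Baker   
Broken Clocks   | Mitchell
Northern Lights | NULL    


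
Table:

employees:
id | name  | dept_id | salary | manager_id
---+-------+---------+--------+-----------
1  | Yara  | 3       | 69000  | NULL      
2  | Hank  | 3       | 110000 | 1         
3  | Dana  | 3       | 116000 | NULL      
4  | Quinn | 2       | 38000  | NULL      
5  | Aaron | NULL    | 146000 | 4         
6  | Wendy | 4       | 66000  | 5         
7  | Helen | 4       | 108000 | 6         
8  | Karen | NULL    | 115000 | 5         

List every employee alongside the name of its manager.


This is a self-join: employees is joined to a second copy of itself, matching each row's manager_id to another row's id. Use LEFT JOIN so rows with manager_id=NULL are kept.
  - employee 1 (Yara): manager_id=NULL -> NULL
  - employee 2 (Hank): manager_id=1 -> Yara
  - employee 3 (Dana): manager_id=NULL -> NULL
  - employee 4 (Quinn): manager_id=NULL -> NULL
  - employee 5 (Aaron): manager_id=4 -> Quinn
  - employee 6 (Wendy): manager_id=5 -> Aaron
  - employee 7 (Helen): manager_id=6 -> Wendy
  - employee 8 (Karen): manager_id=5 -> Aaron

SQL:
SELECT a.name AS item, b.name AS manager
FROM employees a
LEFT JOIN employees b ON a.manager_id = b.id

Result:
item  | manager
------+--------
Yara  | NULL   
Hank  | Yara   
Dana  | NULL   
Quinn | NULL   
Aaron | Quinn  
Wendy | Aaron  
Helen | Wendy  
Karen | Aaron  


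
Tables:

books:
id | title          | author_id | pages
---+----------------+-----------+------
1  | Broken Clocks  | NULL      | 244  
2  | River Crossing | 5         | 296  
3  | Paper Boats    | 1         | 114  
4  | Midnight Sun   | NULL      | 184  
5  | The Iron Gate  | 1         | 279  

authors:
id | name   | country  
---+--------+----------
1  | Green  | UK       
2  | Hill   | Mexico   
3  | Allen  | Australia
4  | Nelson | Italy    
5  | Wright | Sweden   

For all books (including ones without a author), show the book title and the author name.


LEFT JOIN keeps every row from books (the left table); where author_id has no match in authors, the author columns become NULL. Walk through each book:
  - book 1 (Broken Clocks): author_id=NULL, no match -> kept with NULL
  - book 2 (River Crossing): author_id=5 -> matches Wright
  - book 3 (Paper Boats): author_id=1 -> matches Green
  - book 4 (Midnight Sun): author_id=NULL, no match -> kept with NULL
  - book 5 (The Iron Gate): author_id=1 -> matches Green
All 5 rows appear; 2 have NULL author.

SQL:
SELECT a.title, b.name AS author
FROM books a
LEFT JOIN authors b ON a.author_id = b.id

Result:
title          | author
---------------+-------
Broken Clocks  | NULL  
River Crossing | Wright
Paper Boats    | Green 
Midnight Sun   | NULL  
The Iron Gate  | Green 


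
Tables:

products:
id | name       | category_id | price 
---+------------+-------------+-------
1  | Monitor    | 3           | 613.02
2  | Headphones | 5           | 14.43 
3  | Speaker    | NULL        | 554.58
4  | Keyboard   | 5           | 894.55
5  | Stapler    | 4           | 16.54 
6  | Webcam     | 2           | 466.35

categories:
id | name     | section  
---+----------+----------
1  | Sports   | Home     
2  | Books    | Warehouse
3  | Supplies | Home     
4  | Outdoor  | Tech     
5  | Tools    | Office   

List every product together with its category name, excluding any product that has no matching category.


INNER JOIN keeps only products rows whose category_id matches an id in categories. Walk through each product:
  - product 1 (Monitor): category_id=3 -> matches Supplies
  - product 2 (Headphones): category_id=5 -> matches Tools
  - product 3 (Speaker): category_id=NULL, no match -> dropped
  - product 4 (Keyboard): category_id=5 -> matches Tools
  - product 5 (Stapler): category_id=4 -> matches Outdoor
  - product 6 (Webcam): category_id=2 -> matches Books
So 1 of 6 rows is dropped.

SQL:
SELECT a.name, b.name AS category
FROM products a
INNER JOIN categories b ON a.category_id = b.id

Result:
name       | category
-----------+---------
Monitor    | Supplies
Headphones | Tools   
Keyboard   | Tools   
Stapler    | Outdoor 
Webcam     | Books   


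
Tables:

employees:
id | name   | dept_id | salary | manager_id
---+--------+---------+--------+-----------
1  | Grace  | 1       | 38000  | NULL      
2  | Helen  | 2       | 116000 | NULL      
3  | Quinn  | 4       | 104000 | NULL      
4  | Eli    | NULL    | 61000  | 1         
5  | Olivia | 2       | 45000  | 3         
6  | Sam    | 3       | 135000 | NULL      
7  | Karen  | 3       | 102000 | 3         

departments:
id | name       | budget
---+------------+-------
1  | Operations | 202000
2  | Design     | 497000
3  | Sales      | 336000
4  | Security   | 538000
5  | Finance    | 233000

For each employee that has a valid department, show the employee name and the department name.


INNER JOIN keeps only employees rows whose dept_id matches an id in departments. Walk through each employee:
  - employee 1 (Grace): dept_id=1 -> matches Operations
  - employee 2 (Helen): dept_id=2 -> matches Design
  - employee 3 (Quinn): dept_id=4 -> matches Security
  - employee 4 (Eli): dept_id=NULL, no match -> dropped
  - employee 5 (Olivia): dept_id=2 -> matches Design
  - employee 6 (Sam): dept_id=3 -> matches Sales
  - employee 7 (Karen): dept_id=3 -> matches Sales
So 1 of 7 rows is dropped.

SQL:
SELECT a.name, b.name AS department
FROM employees a
INNER JOIN departments b ON a.dept_id = b.id

Result:
name   | department
-------+-----------
Grace  | Operations
Helen  | Design    
Quinn  | Security  
Olivia | Design    
Sam    | Sales     
Karen  | Sales     


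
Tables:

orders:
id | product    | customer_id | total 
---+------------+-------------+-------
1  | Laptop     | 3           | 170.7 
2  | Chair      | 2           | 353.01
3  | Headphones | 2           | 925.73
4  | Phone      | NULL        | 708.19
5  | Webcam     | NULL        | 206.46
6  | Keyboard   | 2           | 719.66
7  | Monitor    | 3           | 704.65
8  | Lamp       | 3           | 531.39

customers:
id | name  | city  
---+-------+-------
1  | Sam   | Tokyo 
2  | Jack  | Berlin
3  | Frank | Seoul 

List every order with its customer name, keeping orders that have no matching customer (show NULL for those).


LEFT JOIN keeps every row from orders (the left table); where customer_id has no match in customers, the customer columns become NULL. Walk through each order:
  - order 1 (Laptop): customer_id=3 -> matches Frank
  - order 2 (Chair): customer_id=2 -> matches Jack
  - order 3 (Headphones): customer_id=2 -> matches Jack
  - order 4 (Phone): customer_id=NULL, no match -> kept with NULL
  - order 5 (Webcam): customer_id=NULL, no match -> kept with NULL
  - order 6 (Keyboard): customer_id=2 -> matches Jack
  - order 7 (Monitor): customer_id=3 -> matches Frank
  - order 8 (Lamp): customer_id=3 -> matches Frank
All 8 rows appear; 2 have NULL customer.

SQL:
SELECT a.product, b.name AS customer
FROM orders a
LEFT JOIN customers b ON a.customer_id = b.id

Result:
product    | customer
-----------+---------
Laptop     | Frank   
Chair      | Jack    
Headphones | Jack    
Phone      | NULL    
Webcam     | NULL    
Keyboard   | Jack    
Monitor    | Frank   
Lamp       | Frank   
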